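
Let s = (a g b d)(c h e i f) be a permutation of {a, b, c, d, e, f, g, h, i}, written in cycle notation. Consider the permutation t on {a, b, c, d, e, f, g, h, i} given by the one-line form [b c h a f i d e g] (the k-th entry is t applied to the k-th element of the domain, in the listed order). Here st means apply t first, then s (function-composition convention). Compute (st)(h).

i

(st)(h) = s(t(h)). t(h) = e, then s(e) = i. So (st)(h) = i.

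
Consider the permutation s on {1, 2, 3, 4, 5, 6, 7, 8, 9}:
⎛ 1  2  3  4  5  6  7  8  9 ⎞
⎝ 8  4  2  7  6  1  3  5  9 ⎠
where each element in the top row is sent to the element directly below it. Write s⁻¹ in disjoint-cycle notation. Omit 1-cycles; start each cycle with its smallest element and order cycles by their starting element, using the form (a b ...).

(1 6 5 8)(2 3 7 4)

The cycle decomposition of s is (1 8 5 6)(2 4 7 3).
The inverse reverses every cycle; in canonical form, s⁻¹ = (1 6 5 8)(2 3 7 4).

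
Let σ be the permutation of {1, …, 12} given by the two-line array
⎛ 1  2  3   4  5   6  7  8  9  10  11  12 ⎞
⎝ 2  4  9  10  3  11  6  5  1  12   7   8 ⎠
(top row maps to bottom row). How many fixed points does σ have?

0

No element satisfies σ(x) = x, so there are 0 fixed points.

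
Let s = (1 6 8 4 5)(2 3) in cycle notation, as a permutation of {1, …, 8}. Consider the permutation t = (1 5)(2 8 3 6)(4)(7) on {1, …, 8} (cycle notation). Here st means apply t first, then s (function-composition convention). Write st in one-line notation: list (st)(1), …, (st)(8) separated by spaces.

1 4 8 5 6 3 7 2

(st)(x) = s(t(x)). Computing each image: s(t(1)) = s(5) = 1, s(t(2)) = s(8) = 4, s(t(3)) = s(6) = 8, s(t(4)) = s(4) = 5, s(t(5)) = s(1) = 6, s(t(6)) = s(2) = 3, s(t(7)) = s(7) = 7, s(t(8)) = s(3) = 2.
Hence st = [1 4 8 5 6 3 7 2].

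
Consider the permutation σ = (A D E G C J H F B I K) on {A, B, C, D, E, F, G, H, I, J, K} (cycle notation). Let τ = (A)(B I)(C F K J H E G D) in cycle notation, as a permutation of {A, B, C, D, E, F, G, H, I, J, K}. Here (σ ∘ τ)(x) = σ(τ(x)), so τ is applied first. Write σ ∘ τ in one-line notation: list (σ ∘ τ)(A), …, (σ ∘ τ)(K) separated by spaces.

D K B J C A E G I F H

For each element, apply τ then σ: A → A → D; B → I → K; C → F → B; D → C → J; E → G → C; F → K → A; G → D → E; H → E → G; I → B → I; J → H → F; K → J → H.
So σ ∘ τ in one-line form is D K B J C A E G I F H.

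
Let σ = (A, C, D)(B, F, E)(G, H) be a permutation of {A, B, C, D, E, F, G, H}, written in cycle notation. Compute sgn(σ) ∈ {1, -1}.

-1

The cycle lengths are 3, 3, 2.
A cycle is odd iff its length is even; σ has 1 even-length cycle, so sgn(σ) = (−1)^1 and σ is odd.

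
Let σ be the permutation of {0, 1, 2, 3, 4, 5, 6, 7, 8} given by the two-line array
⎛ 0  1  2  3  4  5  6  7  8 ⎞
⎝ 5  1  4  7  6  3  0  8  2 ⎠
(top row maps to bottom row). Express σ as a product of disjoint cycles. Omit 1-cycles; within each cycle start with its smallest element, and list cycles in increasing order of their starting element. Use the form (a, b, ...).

(0, 5, 3, 7, 8, 2, 4, 6)

Iterating σ from 0 gives 0 → 5 → 3 → 7 → 8 → 2 → 4 → 6 → 0; that is the 8-cycle (0, 5, 3, 7, 8, 2, 4, 6).
Continuing from each remaining unvisited element yields (0, 5, 3, 7, 8, 2, 4, 6).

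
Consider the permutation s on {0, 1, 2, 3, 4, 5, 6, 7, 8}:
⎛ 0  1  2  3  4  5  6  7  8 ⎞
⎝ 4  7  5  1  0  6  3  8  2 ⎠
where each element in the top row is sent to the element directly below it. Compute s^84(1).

1

Tracing 1 → 7 → … returns to 1 after 7 steps, so 1 lies in a 7-cycle (1 7 8 2 5 6 3).
On a 7-cycle, s^7 is the identity, so s^84 = s^0 there (84 ≡ 0 mod 7).
So s^84(1) = 1.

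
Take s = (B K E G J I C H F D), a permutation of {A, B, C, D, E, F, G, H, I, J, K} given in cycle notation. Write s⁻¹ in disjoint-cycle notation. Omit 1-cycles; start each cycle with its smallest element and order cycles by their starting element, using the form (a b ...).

The inverse reverses each cycle.
After reversing and putting each cycle's least element first, s⁻¹ = (B D F H C I J G E K).

(B D F H C I J G E K)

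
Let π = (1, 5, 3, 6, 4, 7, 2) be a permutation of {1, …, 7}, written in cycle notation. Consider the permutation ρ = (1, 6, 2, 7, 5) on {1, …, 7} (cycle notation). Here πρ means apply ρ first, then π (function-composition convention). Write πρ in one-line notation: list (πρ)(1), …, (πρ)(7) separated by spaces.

4 2 6 7 5 1 3

(πρ)(x) = π(ρ(x)). Computing each image: π(ρ(1)) = π(6) = 4, π(ρ(2)) = π(7) = 2, π(ρ(3)) = π(3) = 6, π(ρ(4)) = π(4) = 7, π(ρ(5)) = π(1) = 5, π(ρ(6)) = π(2) = 1, π(ρ(7)) = π(5) = 3.
Hence πρ = [4 2 6 7 5 1 3].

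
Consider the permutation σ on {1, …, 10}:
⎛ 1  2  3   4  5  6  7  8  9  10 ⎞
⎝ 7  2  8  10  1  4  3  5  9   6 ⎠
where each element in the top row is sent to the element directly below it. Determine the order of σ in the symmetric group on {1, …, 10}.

15

The disjoint-cycle form of σ has cycle lengths 5, 3, 1, 1.
The order of σ is the least common multiple of its cycle lengths: lcm(5, 3) = 15.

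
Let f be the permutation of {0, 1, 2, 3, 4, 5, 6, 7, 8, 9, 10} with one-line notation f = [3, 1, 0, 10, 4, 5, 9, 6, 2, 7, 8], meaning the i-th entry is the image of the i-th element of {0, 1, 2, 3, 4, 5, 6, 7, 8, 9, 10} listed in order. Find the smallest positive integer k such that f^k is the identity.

15

The disjoint-cycle form of f has cycle lengths 5, 3, 1, 1, 1.
Since disjoint cycles commute, ord(f) = lcm(5, 3) = 15.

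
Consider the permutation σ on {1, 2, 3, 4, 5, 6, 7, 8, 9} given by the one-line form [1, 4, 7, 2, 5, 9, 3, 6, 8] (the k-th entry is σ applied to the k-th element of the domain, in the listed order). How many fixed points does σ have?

2

The fixed points (elements with σ(x) = x) are {1, 5}, so there are 2.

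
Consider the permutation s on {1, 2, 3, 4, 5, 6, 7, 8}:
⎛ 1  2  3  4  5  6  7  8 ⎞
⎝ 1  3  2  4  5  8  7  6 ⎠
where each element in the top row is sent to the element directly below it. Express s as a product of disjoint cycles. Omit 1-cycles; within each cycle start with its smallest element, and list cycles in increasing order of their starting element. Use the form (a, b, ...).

Iterating s from 2 gives 2 → 3 → 2; that is the 2-cycle (2, 3).
Continuing from each remaining unvisited element yields (2, 3)(6, 8).

(2, 3)(6, 8)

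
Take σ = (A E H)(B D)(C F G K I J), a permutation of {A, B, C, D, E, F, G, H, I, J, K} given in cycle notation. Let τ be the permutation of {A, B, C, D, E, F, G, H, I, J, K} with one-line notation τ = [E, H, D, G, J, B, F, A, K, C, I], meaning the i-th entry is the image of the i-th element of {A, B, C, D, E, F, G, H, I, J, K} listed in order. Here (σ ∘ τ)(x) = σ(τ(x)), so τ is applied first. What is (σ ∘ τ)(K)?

First apply τ: τ(K) = I, then σ(I) = J. Thus (σ ∘ τ)(K) = J.

J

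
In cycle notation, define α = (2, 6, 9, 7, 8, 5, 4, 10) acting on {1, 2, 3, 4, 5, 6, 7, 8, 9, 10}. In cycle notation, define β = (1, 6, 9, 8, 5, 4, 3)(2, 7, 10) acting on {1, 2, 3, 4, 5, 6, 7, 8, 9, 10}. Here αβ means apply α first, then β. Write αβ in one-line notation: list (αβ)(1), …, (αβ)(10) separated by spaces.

(αβ)(x) = β(α(x)). Computing each image: β(α(1)) = β(1) = 6, β(α(2)) = β(6) = 9, β(α(3)) = β(3) = 1, β(α(4)) = β(10) = 2, β(α(5)) = β(4) = 3, β(α(6)) = β(9) = 8, β(α(7)) = β(8) = 5, β(α(8)) = β(5) = 4, β(α(9)) = β(7) = 10, β(α(10)) = β(2) = 7.
Hence αβ = [6 9 1 2 3 8 5 4 10 7].

6 9 1 2 3 8 5 4 10 7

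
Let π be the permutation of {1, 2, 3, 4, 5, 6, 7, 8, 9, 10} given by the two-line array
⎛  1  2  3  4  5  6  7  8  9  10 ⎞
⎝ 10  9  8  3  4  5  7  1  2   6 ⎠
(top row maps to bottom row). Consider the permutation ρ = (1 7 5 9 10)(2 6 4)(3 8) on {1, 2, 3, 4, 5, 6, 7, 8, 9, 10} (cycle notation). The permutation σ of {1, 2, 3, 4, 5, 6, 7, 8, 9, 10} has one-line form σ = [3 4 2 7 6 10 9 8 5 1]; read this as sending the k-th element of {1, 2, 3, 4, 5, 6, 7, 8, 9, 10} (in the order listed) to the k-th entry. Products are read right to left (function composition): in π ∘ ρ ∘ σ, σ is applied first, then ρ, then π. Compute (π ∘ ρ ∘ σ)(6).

Apply the permutations in order: σ(6) = 10, then ρ(10) = 1, then π(1) = 10. So (π ∘ ρ ∘ σ)(6) = 10.

10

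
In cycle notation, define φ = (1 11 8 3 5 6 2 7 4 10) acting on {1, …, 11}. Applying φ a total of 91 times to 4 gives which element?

10

4 lies in the 10-cycle (1 11 8 3 5 6 2 7 4 10).
On a 10-cycle, φ^10 is the identity, so φ^91 = φ^1 there (91 ≡ 1 mod 10).
Stepping 1 place around the cycle: 4 → 10.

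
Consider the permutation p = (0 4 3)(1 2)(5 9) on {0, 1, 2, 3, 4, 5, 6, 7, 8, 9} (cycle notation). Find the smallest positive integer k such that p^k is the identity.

6

The disjoint cycles have lengths 3, 2, 2, 1, 1, 1.
The order is lcm(3, 2, 2) = 6.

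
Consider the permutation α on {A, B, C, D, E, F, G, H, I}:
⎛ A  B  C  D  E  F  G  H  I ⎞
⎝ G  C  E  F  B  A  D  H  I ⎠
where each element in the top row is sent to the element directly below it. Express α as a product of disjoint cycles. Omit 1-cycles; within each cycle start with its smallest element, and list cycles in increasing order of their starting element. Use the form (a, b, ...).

Start at A and follow images: A → G → D → F → A, giving the cycle (A, G, D, F).
Repeating from the next unused element and collecting all non-trivial cycles gives (A, G, D, F)(B, C, E).

(A, G, D, F)(B, C, E)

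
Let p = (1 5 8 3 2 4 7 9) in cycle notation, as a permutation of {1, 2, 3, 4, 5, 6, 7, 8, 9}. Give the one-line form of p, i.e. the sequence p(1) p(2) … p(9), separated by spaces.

5 4 2 7 8 6 9 3 1

Image by image: 1↦5, 2↦4, 3↦2, 4↦7, 5↦8, 6↦6, 7↦9, 8↦3, 9↦1.
So the one-line form is 5 4 2 7 8 6 9 3 1.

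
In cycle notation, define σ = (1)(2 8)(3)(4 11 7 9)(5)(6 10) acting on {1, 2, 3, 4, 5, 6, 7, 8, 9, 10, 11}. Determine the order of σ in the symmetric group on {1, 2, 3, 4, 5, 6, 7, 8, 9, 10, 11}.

The cycle type of σ is (4, 2, 2, 1, 1, 1).
The order is lcm(4, 2, 2) = 4.

4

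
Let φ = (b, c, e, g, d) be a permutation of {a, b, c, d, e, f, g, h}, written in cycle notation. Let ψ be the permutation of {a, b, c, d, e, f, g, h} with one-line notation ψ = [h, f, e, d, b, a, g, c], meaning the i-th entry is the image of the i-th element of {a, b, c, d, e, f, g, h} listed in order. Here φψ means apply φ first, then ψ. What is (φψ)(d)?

f

φ(d) = b, then ψ(b) = f; composing gives (φψ)(d) = f.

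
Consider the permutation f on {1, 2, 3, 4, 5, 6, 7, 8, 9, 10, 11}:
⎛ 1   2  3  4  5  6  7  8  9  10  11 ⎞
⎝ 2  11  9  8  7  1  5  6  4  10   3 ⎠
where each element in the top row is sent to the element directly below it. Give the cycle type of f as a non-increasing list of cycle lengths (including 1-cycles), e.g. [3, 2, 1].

[8, 2, 1]

The disjoint cycles are (1, 2, 11, 3, 9, 4, 8, 6)(5, 7)(10), with lengths 8, 2, 1 in non-increasing order.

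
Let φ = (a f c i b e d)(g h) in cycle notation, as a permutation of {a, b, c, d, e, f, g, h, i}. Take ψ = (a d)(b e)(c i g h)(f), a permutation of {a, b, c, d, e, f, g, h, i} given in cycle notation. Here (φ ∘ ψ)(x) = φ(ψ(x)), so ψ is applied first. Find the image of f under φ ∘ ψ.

c

ψ(f) = f, then φ(f) = c; composing gives (φ ∘ ψ)(f) = c.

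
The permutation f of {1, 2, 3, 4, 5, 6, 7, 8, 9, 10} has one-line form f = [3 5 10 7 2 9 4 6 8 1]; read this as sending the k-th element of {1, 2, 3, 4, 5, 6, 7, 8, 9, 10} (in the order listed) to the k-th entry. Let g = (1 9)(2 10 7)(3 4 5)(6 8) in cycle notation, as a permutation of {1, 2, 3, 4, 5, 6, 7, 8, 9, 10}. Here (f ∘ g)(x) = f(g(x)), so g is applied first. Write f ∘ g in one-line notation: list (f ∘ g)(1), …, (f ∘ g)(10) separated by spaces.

8 1 7 2 10 6 5 9 3 4

(f ∘ g)(x) = f(g(x)). Computing each image: f(g(1)) = f(9) = 8, f(g(2)) = f(10) = 1, f(g(3)) = f(4) = 7, f(g(4)) = f(5) = 2, f(g(5)) = f(3) = 10, f(g(6)) = f(8) = 6, f(g(7)) = f(2) = 5, f(g(8)) = f(6) = 9, f(g(9)) = f(1) = 3, f(g(10)) = f(7) = 4.
Hence f ∘ g = [8 1 7 2 10 6 5 9 3 4].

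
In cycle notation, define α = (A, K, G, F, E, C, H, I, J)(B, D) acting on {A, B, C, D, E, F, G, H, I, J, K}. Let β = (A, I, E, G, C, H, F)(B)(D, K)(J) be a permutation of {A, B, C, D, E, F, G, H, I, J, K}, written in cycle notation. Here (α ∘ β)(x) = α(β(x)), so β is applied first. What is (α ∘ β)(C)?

I

(α ∘ β)(C) = α(β(C)). β(C) = H, then α(H) = I. So (α ∘ β)(C) = I.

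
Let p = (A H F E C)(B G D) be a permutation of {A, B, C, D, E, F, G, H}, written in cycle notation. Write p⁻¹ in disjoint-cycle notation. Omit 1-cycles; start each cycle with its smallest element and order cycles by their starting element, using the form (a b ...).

(A C E F H)(B D G)

The inverse reverses each cycle.
After reversing and putting each cycle's least element first, p⁻¹ = (A C E F H)(B D G).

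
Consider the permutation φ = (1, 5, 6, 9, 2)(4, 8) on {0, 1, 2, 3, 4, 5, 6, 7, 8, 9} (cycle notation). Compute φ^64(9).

6

9 lies in the 5-cycle (1, 5, 6, 9, 2).
Since the cycle has length 5, φ^64 acts on it the same as φ^4 (64 mod 5 = 4).
Advancing 4 steps from 9: 9 → 2 → 1 → 5 → 6.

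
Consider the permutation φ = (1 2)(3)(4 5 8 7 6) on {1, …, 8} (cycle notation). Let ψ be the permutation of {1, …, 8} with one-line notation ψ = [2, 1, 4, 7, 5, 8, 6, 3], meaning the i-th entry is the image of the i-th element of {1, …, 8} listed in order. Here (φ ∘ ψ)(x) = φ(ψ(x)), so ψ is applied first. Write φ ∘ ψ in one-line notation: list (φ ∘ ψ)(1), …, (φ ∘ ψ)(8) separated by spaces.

1 2 5 6 8 7 4 3

(φ ∘ ψ)(x) = φ(ψ(x)). Computing each image: φ(ψ(1)) = φ(2) = 1, φ(ψ(2)) = φ(1) = 2, φ(ψ(3)) = φ(4) = 5, φ(ψ(4)) = φ(7) = 6, φ(ψ(5)) = φ(5) = 8, φ(ψ(6)) = φ(8) = 7, φ(ψ(7)) = φ(6) = 4, φ(ψ(8)) = φ(3) = 3.
Hence φ ∘ ψ = [1 2 5 6 8 7 4 3].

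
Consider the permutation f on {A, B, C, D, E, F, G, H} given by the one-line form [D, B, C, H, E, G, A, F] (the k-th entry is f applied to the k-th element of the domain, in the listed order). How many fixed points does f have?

3

The fixed points (elements with f(x) = x) are {B, C, E}, so there are 3.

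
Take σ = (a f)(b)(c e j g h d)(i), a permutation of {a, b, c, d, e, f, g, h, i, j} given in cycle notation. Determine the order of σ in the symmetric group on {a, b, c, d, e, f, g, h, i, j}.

The disjoint cycles have lengths 6, 2, 1, 1.
The order is lcm(6, 2) = 6.

6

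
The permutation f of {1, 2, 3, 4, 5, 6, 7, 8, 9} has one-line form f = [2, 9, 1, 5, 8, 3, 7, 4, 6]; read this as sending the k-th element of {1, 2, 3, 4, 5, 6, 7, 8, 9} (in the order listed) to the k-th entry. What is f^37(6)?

Tracing 6 → 3 → … returns to 6 after 5 steps, so 6 lies in a 5-cycle (1, 2, 9, 6, 3).
On a 5-cycle, f^5 is the identity, so f^37 = f^2 there (37 ≡ 2 mod 5).
Stepping 2 places around the cycle: 6 → 3 → 1.

1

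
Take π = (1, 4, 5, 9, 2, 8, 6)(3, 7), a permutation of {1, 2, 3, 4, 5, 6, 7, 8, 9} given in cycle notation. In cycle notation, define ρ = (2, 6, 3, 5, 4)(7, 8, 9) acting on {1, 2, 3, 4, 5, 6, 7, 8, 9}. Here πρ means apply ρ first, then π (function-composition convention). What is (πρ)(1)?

(πρ)(1) = π(ρ(1)). ρ(1) = 1, then π(1) = 4. So (πρ)(1) = 4.

4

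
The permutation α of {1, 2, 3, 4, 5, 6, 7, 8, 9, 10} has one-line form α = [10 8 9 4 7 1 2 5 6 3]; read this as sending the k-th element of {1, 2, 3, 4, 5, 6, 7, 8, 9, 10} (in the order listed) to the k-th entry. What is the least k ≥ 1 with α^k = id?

Writing α as disjoint cycles, the cycle lengths are 5, 4, 1.
The order of α is the least common multiple of its cycle lengths: lcm(5, 4) = 20.

20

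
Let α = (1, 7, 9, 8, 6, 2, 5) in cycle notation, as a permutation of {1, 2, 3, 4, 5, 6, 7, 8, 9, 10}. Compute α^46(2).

2 lies in the 7-cycle (1, 7, 9, 8, 6, 2, 5).
Since the cycle has length 7, α^46 acts on it the same as α^4 (46 mod 7 = 4).
Stepping 4 places around the cycle: 2 → 5 → 1 → 7 → 9.

9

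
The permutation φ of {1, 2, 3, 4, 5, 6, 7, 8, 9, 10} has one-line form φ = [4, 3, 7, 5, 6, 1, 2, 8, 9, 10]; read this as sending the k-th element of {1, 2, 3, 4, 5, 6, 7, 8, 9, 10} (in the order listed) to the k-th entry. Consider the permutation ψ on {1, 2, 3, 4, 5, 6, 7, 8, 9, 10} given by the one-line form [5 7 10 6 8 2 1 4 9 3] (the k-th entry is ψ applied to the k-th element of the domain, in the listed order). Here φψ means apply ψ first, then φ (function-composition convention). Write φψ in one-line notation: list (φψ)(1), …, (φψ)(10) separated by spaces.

6 2 10 1 8 3 4 5 9 7

(φψ)(x) = φ(ψ(x)). Computing each image: φ(ψ(1)) = φ(5) = 6, φ(ψ(2)) = φ(7) = 2, φ(ψ(3)) = φ(10) = 10, φ(ψ(4)) = φ(6) = 1, φ(ψ(5)) = φ(8) = 8, φ(ψ(6)) = φ(2) = 3, φ(ψ(7)) = φ(1) = 4, φ(ψ(8)) = φ(4) = 5, φ(ψ(9)) = φ(9) = 9, φ(ψ(10)) = φ(3) = 7.
Hence φψ = [6 2 10 1 8 3 4 5 9 7].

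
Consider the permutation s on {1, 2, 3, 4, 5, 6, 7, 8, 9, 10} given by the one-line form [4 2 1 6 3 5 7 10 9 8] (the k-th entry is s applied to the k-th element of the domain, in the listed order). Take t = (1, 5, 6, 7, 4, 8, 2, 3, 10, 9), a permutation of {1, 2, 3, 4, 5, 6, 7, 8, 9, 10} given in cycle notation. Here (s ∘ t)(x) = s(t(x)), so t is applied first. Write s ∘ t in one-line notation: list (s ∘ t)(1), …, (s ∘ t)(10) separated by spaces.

Chase each element through t then s: 1 → 5 → 3; 2 → 3 → 1; 3 → 10 → 8; 4 → 8 → 10; 5 → 6 → 5; 6 → 7 → 7; 7 → 4 → 6; 8 → 2 → 2; 9 → 1 → 4; 10 → 9 → 9.
So s ∘ t in one-line form is 3 1 8 10 5 7 6 2 4 9.

3 1 8 10 5 7 6 2 4 9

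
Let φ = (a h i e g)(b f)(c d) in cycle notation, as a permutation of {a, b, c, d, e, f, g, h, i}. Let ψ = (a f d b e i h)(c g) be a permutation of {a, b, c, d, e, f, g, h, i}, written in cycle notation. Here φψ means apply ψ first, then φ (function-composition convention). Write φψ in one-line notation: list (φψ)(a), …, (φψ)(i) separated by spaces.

b g a f e c d h i

Chase each element through ψ then φ: a → f → b; b → e → g; c → g → a; d → b → f; e → i → e; f → d → c; g → c → d; h → a → h; i → h → i.
So φψ in one-line form is b g a f e c d h i.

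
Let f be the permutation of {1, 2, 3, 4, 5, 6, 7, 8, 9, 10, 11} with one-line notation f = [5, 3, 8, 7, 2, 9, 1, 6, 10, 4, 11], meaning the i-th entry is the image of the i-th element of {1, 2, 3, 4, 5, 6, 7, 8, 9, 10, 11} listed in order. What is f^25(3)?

4

Tracing 3 → 8 → … returns to 3 after 10 steps, so 3 lies in a 10-cycle (1 5 2 3 8 6 9 10 4 7).
Since the cycle has length 10, f^25 acts on it the same as f^5 (25 mod 10 = 5).
Advancing 5 steps from 3: 3 → 8 → 6 → 9 → 10 → 4.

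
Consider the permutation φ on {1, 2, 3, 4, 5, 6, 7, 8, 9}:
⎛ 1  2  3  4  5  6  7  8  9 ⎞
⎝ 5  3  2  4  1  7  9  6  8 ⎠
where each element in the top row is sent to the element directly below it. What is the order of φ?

4

The disjoint-cycle form of φ has cycle lengths 4, 2, 2, 1.
The order of φ is the least common multiple of its cycle lengths: lcm(4, 2, 2) = 4.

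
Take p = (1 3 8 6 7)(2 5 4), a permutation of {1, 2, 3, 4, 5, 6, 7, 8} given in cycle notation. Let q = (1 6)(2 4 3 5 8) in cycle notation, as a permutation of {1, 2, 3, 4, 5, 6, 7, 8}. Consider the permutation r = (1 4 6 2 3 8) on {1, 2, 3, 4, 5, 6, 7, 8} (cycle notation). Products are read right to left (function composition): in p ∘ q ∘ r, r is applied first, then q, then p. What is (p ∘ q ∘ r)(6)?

2

(p ∘ q ∘ r)(6) = p(q(r(6))). r(6) = 2, then q(2) = 4, then p(4) = 2, so the result is 2.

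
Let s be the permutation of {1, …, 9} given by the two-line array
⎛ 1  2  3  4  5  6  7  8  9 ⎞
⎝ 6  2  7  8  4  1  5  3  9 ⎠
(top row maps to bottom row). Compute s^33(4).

Tracing 4 → 8 → … returns to 4 after 5 steps, so 4 lies in a 5-cycle (3 7 5 4 8).
Powers repeat with period 5 on this cycle, and 33 mod 5 = 3, so s^33(4) = s^3(4).
Advancing 3 steps from 4: 4 → 8 → 3 → 7.

7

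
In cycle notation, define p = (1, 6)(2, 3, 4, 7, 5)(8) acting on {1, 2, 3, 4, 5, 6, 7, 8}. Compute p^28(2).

2 lies in the 5-cycle (2, 3, 4, 7, 5).
On a 5-cycle, p^5 is the identity, so p^28 = p^3 there (28 ≡ 3 mod 5).
Stepping 3 places around the cycle: 2 → 3 → 4 → 7.

7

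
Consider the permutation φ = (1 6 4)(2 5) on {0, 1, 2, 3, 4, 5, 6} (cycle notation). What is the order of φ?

6

The disjoint cycles have lengths 3, 2, 1, 1.
The order of φ is the least common multiple of its cycle lengths: lcm(3, 2) = 6.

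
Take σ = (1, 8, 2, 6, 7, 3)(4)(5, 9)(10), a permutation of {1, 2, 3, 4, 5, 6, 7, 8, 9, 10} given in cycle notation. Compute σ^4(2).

2 lies in the 6-cycle (1, 8, 2, 6, 7, 3).
Stepping 4 places around the cycle: 2 → 6 → 7 → 3 → 1.

1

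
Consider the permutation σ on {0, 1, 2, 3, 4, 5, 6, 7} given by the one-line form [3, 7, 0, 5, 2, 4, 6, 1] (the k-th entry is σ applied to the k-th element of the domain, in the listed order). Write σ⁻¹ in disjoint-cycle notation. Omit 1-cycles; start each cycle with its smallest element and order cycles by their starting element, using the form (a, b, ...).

The cycle decomposition of σ is (0, 3, 5, 4, 2)(1, 7).
Reversing each cycle (and rotating so the smallest element leads) gives σ⁻¹ = (0, 2, 4, 5, 3)(1, 7).

(0, 2, 4, 5, 3)(1, 7)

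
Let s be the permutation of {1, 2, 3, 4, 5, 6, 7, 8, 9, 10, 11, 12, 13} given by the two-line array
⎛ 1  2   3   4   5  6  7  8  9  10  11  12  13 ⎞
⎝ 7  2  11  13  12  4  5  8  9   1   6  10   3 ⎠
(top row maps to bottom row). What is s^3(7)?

10

Tracing 7 → 5 → … returns to 7 after 5 steps, so 7 lies in a 5-cycle (1, 7, 5, 12, 10).
Advancing 3 steps from 7: 7 → 5 → 12 → 10.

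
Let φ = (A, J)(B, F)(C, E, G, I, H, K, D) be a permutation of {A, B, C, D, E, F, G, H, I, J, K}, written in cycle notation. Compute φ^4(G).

G lies in the 7-cycle (C, E, G, I, H, K, D).
Advancing 4 steps from G: G → I → H → K → D.

D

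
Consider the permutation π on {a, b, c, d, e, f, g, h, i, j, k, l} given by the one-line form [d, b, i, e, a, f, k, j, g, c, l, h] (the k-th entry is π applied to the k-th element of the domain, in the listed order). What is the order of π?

21

Decomposing into disjoint cycles gives cycle lengths 7, 3, 1, 1.
The order of π is the least common multiple of its cycle lengths: lcm(7, 3) = 21.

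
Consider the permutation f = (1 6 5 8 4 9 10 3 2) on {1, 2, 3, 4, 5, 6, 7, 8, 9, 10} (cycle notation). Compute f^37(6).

5

6 lies in the 9-cycle (1 6 5 8 4 9 10 3 2).
Powers repeat with period 9 on this cycle, and 37 mod 9 = 1, so f^37(6) = f^1(6).
Advancing 1 step from 6: 6 → 5.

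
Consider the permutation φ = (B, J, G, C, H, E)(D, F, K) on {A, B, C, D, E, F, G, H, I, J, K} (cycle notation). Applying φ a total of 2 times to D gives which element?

D lies in the 3-cycle (D, F, K).
Stepping 2 places around the cycle: D → F → K.

K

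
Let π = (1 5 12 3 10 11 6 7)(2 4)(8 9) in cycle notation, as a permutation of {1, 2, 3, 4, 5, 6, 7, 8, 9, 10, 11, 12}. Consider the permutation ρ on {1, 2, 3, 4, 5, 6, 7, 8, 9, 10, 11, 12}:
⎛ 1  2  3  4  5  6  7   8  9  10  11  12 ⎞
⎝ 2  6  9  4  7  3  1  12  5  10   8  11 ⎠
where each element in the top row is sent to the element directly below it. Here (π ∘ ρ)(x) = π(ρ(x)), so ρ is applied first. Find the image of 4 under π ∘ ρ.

2

(π ∘ ρ)(4) = π(ρ(4)). ρ(4) = 4, then π(4) = 2. So (π ∘ ρ)(4) = 2.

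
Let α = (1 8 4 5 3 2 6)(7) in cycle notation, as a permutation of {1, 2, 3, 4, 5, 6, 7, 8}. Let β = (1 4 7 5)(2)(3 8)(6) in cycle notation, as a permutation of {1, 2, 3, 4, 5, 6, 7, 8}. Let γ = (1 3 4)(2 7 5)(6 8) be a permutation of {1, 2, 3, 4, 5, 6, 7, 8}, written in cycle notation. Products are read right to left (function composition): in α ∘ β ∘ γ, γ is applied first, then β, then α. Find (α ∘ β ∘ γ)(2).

3

Chase 2: γ(2) = 7; β(7) = 5; α(5) = 3. Hence (α ∘ β ∘ γ)(2) = 3.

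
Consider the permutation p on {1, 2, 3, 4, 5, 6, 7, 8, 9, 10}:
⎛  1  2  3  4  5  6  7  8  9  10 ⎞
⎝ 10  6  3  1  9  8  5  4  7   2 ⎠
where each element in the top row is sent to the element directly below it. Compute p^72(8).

8

Tracing 8 → 4 → … returns to 8 after 6 steps, so 8 lies in a 6-cycle (1 10 2 6 8 4).
Powers repeat with period 6 on this cycle, and 72 mod 6 = 0, so p^72(8) = p^0(8).
So p^72(8) = 8.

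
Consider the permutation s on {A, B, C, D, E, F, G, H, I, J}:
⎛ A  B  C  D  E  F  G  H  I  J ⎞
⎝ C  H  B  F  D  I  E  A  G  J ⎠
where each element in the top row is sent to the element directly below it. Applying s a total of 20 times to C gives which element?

C

Tracing C → B → … returns to C after 4 steps, so C lies in a 4-cycle (A, C, B, H).
Since the cycle has length 4, s^20 acts on it the same as s^0 (20 mod 4 = 0).
So s^20(C) = C.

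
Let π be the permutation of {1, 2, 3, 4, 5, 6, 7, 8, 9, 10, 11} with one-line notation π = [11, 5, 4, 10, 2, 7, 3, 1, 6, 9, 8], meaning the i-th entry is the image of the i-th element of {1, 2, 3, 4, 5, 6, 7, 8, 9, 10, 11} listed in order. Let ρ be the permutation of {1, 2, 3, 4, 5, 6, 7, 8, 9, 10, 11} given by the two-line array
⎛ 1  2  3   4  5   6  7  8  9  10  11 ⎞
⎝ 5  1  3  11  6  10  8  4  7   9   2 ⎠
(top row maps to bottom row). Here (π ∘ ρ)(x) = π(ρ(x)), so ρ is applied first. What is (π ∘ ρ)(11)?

5

ρ(11) = 2, then π(2) = 5; composing gives (π ∘ ρ)(11) = 5.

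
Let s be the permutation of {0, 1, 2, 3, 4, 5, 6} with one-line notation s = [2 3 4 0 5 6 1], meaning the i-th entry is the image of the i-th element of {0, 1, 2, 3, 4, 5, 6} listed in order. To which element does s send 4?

5

4 is element number 5 of the domain, and entry number 5 of the one-line form is 5, so s(4) = 5.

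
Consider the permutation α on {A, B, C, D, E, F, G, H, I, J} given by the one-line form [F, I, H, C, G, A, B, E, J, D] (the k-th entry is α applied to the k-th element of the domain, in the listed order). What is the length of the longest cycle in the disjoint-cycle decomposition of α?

Decomposing into disjoint cycles gives (A F)(B I J D C H E G); the longest has length 8.

8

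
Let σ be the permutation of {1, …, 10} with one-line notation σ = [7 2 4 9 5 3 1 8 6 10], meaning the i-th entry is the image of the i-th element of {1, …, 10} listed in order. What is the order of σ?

4

Decomposing into disjoint cycles gives cycle lengths 4, 2, 1, 1, 1, 1.
The order is lcm(4, 2) = 4.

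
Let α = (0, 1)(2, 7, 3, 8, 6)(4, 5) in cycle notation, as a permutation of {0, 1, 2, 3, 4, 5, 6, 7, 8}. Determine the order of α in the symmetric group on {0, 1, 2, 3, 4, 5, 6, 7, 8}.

The cycle type of α is (5, 2, 2).
Since disjoint cycles commute, ord(α) = lcm(5, 2, 2) = 10.

10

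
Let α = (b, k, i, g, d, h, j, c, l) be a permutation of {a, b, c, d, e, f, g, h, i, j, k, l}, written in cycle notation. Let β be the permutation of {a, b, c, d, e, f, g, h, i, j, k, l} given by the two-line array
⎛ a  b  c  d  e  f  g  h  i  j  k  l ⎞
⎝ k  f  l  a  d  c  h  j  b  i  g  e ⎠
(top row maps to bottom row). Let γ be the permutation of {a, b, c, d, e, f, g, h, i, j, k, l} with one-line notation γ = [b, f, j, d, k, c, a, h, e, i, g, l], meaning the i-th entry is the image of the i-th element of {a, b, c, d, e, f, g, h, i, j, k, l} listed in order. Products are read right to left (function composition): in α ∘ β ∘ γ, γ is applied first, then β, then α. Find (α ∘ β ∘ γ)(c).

Apply the permutations in order: γ(c) = j, then β(j) = i, then α(i) = g. So (α ∘ β ∘ γ)(c) = g.

g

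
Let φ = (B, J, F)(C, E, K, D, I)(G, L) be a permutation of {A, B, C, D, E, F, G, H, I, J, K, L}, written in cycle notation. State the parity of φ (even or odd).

The cycle lengths are 5, 3, 2, 1, 1.
A cycle of length ℓ contributes ℓ−1 transpositions, so φ is a product of 4 + 2 + 1 = 7 transpositions — odd.

odd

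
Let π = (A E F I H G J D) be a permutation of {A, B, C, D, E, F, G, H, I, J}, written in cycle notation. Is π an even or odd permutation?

The cycle lengths are 8, 1, 1.
A cycle of length ℓ contributes ℓ−1 transpositions, so π is a product of 7 transpositions — odd.

odd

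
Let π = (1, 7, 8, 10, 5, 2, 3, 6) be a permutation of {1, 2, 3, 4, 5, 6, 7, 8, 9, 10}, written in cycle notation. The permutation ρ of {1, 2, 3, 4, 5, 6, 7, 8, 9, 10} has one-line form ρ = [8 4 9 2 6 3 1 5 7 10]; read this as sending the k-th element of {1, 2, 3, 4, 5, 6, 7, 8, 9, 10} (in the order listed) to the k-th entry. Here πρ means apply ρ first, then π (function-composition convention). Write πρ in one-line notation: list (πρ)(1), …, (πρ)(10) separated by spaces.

(πρ)(x) = π(ρ(x)). Computing each image: π(ρ(1)) = π(8) = 10, π(ρ(2)) = π(4) = 4, π(ρ(3)) = π(9) = 9, π(ρ(4)) = π(2) = 3, π(ρ(5)) = π(6) = 1, π(ρ(6)) = π(3) = 6, π(ρ(7)) = π(1) = 7, π(ρ(8)) = π(5) = 2, π(ρ(9)) = π(7) = 8, π(ρ(10)) = π(10) = 5.
Hence πρ = [10 4 9 3 1 6 7 2 8 5].

10 4 9 3 1 6 7 2 8 5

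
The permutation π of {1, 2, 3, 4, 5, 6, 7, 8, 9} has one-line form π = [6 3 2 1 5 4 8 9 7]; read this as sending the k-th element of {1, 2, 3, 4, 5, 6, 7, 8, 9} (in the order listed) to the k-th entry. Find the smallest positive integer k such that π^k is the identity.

6

Writing π as disjoint cycles, the cycle lengths are 3, 3, 2, 1.
The order is lcm(3, 3, 2) = 6.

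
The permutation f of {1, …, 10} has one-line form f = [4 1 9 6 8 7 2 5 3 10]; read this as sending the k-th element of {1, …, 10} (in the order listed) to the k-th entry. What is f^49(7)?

6

Tracing 7 → 2 → … returns to 7 after 5 steps, so 7 lies in a 5-cycle (1, 4, 6, 7, 2).
Powers repeat with period 5 on this cycle, and 49 mod 5 = 4, so f^49(7) = f^4(7).
Advancing 4 steps from 7: 7 → 2 → 1 → 4 → 6.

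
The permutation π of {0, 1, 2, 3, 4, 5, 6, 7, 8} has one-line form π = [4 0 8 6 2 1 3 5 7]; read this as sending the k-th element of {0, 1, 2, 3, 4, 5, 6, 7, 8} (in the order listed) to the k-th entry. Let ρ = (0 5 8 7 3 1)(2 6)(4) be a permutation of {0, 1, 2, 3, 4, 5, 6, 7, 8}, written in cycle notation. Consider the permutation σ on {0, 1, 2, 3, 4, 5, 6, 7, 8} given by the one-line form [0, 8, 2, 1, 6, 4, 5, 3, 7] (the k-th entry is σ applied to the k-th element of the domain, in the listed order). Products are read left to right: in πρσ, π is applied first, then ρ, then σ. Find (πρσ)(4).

Chase 4: π(4) = 2; ρ(2) = 6; σ(6) = 5. Hence (πρσ)(4) = 5.

5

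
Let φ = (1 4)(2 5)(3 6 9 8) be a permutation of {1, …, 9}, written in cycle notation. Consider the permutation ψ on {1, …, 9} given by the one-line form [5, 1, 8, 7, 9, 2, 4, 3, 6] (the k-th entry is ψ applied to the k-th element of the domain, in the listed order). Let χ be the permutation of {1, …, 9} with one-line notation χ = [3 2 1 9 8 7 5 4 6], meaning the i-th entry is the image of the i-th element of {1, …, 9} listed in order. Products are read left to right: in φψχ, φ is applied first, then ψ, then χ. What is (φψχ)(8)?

(φψχ)(8) = χ(ψ(φ(8))). φ(8) = 3, then ψ(3) = 8, then χ(8) = 4, so the result is 4.

4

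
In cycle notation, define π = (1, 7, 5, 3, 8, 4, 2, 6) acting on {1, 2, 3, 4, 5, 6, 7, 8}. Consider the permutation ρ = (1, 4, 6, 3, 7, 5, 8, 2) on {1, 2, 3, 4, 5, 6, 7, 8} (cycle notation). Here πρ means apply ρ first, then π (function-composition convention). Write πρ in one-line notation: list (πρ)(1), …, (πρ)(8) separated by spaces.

Chase each element through ρ then π: 1 → 4 → 2; 2 → 1 → 7; 3 → 7 → 5; 4 → 6 → 1; 5 → 8 → 4; 6 → 3 → 8; 7 → 5 → 3; 8 → 2 → 6.
Collecting the images, πρ = [2 7 5 1 4 8 3 6].

2 7 5 1 4 8 3 6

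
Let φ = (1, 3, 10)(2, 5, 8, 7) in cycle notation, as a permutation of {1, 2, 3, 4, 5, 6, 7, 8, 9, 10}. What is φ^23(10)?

10 lies in the 3-cycle (1, 3, 10).
Powers repeat with period 3 on this cycle, and 23 mod 3 = 2, so φ^23(10) = φ^2(10).
Advancing 2 steps from 10: 10 → 1 → 3.

3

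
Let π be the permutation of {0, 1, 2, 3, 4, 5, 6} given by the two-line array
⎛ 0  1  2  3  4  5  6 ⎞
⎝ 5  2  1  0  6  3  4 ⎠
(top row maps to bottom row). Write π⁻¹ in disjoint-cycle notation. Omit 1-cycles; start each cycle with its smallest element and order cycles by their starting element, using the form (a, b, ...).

First write π in disjoint cycles: (0, 5, 3)(1, 2)(4, 6).
Reversing each cycle (and rotating so the smallest element leads) gives π⁻¹ = (0, 3, 5)(1, 2)(4, 6).

(0, 3, 5)(1, 2)(4, 6)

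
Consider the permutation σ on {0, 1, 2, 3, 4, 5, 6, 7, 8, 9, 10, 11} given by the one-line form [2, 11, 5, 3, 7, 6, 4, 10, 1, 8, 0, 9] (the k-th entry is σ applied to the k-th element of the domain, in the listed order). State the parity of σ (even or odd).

In disjoint-cycle form the cycle lengths are 7, 4, 1.
A cycle is odd iff its length is even; σ has 1 even-length cycle, so sgn(σ) = (−1)^1 and σ is odd.

odd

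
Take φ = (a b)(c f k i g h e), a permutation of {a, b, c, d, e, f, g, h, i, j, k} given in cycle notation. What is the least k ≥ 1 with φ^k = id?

14

The disjoint cycles have lengths 7, 2, 1, 1.
The order of φ is the least common multiple of its cycle lengths: lcm(7, 2) = 14.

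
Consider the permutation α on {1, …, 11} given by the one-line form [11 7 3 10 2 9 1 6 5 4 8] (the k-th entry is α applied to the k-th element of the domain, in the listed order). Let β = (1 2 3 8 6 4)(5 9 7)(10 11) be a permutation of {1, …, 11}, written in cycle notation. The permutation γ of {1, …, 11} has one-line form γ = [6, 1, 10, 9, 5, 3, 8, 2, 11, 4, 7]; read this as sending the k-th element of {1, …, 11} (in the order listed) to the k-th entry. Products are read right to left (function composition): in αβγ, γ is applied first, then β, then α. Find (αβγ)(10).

11

Apply the permutations in order: γ(10) = 4, then β(4) = 1, then α(1) = 11. So (αβγ)(10) = 11.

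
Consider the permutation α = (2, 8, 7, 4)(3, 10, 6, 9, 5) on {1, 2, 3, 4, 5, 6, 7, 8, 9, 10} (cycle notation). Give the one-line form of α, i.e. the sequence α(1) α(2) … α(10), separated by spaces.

Each element maps to the next entry in its cycle (wrapping to the front): 1↦1, 2↦8, 3↦10, 4↦2, 5↦3, 6↦9, 7↦4, 8↦7, 9↦5, 10↦6.
So the one-line form is 1 8 10 2 3 9 4 7 5 6.

1 8 10 2 3 9 4 7 5 6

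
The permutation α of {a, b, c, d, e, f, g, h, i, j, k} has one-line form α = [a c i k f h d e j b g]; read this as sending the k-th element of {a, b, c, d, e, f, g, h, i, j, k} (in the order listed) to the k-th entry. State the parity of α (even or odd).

odd

In disjoint-cycle form the cycle lengths are 4, 3, 3, 1.
A cycle of length ℓ contributes ℓ−1 transpositions, so α is a product of 3 + 2 + 2 = 7 transpositions — odd.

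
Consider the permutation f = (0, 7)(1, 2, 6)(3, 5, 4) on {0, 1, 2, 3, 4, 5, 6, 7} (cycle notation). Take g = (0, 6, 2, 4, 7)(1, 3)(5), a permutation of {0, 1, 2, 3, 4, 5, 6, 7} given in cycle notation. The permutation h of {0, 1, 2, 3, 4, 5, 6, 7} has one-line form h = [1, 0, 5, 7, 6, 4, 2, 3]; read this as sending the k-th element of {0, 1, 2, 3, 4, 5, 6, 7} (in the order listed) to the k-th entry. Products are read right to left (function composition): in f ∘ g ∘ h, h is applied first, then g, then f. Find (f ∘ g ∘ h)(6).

3

Apply the permutations in order: h(6) = 2, then g(2) = 4, then f(4) = 3. So (f ∘ g ∘ h)(6) = 3.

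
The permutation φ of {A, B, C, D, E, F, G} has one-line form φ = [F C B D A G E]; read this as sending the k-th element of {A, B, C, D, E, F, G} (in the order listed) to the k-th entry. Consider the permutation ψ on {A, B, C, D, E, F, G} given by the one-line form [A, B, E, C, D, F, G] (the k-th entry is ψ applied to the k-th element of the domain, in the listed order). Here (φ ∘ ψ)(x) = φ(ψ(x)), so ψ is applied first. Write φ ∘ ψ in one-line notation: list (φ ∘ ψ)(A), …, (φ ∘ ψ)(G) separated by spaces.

(φ ∘ ψ)(x) = φ(ψ(x)). Computing each image: φ(ψ(A)) = φ(A) = F, φ(ψ(B)) = φ(B) = C, φ(ψ(C)) = φ(E) = A, φ(ψ(D)) = φ(C) = B, φ(ψ(E)) = φ(D) = D, φ(ψ(F)) = φ(F) = G, φ(ψ(G)) = φ(G) = E.
Hence φ ∘ ψ = [F C A B D G E].

F C A B D G E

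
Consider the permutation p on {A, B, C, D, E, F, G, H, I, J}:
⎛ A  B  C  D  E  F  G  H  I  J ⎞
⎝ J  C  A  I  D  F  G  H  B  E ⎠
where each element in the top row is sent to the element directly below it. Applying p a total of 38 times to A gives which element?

Tracing A → J → … returns to A after 7 steps, so A lies in a 7-cycle (A J E D I B C).
Powers repeat with period 7 on this cycle, and 38 mod 7 = 3, so p^38(A) = p^3(A).
Stepping 3 places around the cycle: A → J → E → D.

D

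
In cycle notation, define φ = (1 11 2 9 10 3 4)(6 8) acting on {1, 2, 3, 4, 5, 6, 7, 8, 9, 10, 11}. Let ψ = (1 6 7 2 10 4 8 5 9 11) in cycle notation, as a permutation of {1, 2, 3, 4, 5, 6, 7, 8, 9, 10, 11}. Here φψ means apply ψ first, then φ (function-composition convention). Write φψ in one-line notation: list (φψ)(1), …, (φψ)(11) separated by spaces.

8 3 4 6 10 7 9 5 2 1 11

(φψ)(x) = φ(ψ(x)). Computing each image: φ(ψ(1)) = φ(6) = 8, φ(ψ(2)) = φ(10) = 3, φ(ψ(3)) = φ(3) = 4, φ(ψ(4)) = φ(8) = 6, φ(ψ(5)) = φ(9) = 10, φ(ψ(6)) = φ(7) = 7, φ(ψ(7)) = φ(2) = 9, φ(ψ(8)) = φ(5) = 5, φ(ψ(9)) = φ(11) = 2, φ(ψ(10)) = φ(4) = 1, φ(ψ(11)) = φ(1) = 11.
Hence φψ = [8 3 4 6 10 7 9 5 2 1 11].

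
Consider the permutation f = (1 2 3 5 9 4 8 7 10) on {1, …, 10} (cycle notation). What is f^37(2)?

2 lies in the 9-cycle (1 2 3 5 9 4 8 7 10).
Powers repeat with period 9 on this cycle, and 37 mod 9 = 1, so f^37(2) = f^1(2).
Advancing 1 step from 2: 2 → 3.

3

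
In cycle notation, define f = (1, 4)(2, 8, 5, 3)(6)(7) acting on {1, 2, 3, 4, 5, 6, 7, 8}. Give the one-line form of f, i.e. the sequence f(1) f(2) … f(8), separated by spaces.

4 8 2 1 3 6 7 5

Each element maps to the next entry in its cycle (wrapping to the front): 1→4, 2→8, 3→2, 4→1, 5→3, 6→6, 7→7, 8→5.
Listing these in domain order gives 4 8 2 1 3 6 7 5.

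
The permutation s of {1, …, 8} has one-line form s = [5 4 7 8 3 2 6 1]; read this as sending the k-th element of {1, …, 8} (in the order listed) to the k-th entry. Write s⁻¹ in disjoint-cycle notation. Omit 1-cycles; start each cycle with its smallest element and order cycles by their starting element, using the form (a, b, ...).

First write s in disjoint cycles: (1, 5, 3, 7, 6, 2, 4, 8).
Reversing each cycle (and rotating so the smallest element leads) gives s⁻¹ = (1, 8, 4, 2, 6, 7, 3, 5).

(1, 8, 4, 2, 6, 7, 3, 5)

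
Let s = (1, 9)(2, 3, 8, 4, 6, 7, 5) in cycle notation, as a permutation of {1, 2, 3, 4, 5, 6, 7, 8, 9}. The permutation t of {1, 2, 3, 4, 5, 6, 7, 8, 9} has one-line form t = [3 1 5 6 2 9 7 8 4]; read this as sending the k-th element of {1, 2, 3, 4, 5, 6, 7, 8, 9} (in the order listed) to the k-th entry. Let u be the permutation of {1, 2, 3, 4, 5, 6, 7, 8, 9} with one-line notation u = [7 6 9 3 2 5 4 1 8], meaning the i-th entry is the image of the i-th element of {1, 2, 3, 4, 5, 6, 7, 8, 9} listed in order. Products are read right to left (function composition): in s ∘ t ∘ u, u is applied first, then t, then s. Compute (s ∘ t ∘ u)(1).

5

(s ∘ t ∘ u)(1) = s(t(u(1))). u(1) = 7, then t(7) = 7, then s(7) = 5, so the result is 5.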